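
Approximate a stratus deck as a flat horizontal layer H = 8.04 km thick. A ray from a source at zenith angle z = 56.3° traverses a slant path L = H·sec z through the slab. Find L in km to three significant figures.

14.5 km

sec z = 1/cos 56.3° = 1.8023.
L = 8.04 × 1.8023 = 14.491 km.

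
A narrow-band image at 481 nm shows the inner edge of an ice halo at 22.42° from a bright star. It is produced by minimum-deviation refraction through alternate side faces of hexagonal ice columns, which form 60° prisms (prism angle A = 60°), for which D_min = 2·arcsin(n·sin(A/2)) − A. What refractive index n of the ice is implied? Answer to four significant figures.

Rearranging: n = sin((D_min + A)/2) / sin(A/2).
(D_min + A)/2 = (22.42° + 60°)/2 = 41.210°.
n = sin 41.210° / sin 30° = 0.6588 / 0.5000 = 1.3176.

1.318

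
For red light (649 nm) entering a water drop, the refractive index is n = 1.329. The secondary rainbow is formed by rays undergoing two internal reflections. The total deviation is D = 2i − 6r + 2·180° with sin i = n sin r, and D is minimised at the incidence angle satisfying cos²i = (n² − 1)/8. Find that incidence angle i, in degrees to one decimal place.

cos²i = (1.329² − 1)/8 = (1.76624 − 1)/8 = 0.09578.
cos i = 0.30948, so i = 71.972°.

72.0°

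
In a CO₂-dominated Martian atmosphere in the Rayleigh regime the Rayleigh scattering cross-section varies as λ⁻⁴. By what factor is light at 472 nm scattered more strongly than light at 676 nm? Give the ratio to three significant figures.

Rayleigh scattering ∝ λ⁻⁴, so the ratio of coefficients is the inverse fourth power of the wavelength ratio.
σ(472)/σ(676) = (676/472)⁴ = (1.4322)⁴ = 4.207.

4.21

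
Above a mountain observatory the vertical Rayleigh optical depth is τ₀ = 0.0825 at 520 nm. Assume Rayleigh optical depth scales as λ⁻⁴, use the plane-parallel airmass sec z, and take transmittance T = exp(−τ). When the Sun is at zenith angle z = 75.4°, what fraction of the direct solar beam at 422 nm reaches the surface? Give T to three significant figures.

0.470

sec 75.4° = 3.9672.
τ = 0.0825 × (520/422)⁴ × 3.9672 = 0.0825 × 2.3055 × 3.9672 = 0.7546.
T = exp(−0.7546) = 0.4702.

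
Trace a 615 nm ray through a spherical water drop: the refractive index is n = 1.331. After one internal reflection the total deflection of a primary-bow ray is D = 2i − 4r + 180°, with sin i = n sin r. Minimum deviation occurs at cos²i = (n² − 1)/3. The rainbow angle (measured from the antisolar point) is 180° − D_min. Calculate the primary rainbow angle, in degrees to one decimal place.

42.4°

cos²i = (1.77156 − 1)/3 = 0.25719; i = arccos(0.50714) = 59.527°.
sin r = sin 59.527°/1.331 = 0.64753; r = 40.356°.
D_min = 2·59.527° − 4·40.356° + 180° = 137.630°.
Rainbow angle = 180° − D_min = 42.370°.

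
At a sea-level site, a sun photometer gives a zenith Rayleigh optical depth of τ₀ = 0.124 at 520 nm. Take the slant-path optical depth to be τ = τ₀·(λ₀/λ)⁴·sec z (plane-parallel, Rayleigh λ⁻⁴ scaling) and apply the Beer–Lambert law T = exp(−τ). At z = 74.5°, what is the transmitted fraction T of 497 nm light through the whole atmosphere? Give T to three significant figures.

sec 74.5° = 3.7420.
τ = 0.124 × (520/497)⁴ × 3.7420 = 0.124 × 1.1984 × 3.7420 = 0.5560.
T = exp(−0.5560) = 0.5735.

0.573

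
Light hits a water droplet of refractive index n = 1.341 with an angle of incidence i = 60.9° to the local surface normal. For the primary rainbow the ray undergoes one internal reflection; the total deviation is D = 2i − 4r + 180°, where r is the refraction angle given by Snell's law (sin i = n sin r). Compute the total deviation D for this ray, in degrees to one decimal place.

139.2°

sin r = sin 60.9° / 1.341 = 0.8738/1.341 = 0.6516; r = 40.66°.
D = 2·60.9° − 4·40.66° + 180° = 121.80° − 162.64° + 180° = 139.16°.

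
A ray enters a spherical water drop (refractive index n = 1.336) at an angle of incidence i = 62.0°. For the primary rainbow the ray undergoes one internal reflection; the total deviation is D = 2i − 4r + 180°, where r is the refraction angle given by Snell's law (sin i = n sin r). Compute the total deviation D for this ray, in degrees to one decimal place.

sin r = sin 62.0° / 1.336 = 0.8829/1.336 = 0.6609; r = 41.37°.
D = 2·62.0° − 4·41.37° + 180° = 124.00° − 165.47° + 180° = 138.53°.

138.5°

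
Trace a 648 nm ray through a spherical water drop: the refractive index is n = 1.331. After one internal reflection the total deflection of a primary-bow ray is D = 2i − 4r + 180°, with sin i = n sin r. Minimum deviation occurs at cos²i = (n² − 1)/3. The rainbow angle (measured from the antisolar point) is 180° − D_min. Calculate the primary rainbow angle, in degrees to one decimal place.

cos²i = (1.77156 − 1)/3 = 0.25719; i = arccos(0.50714) = 59.527°.
sin r = sin 59.527°/1.331 = 0.64753; r = 40.356°.
D_min = 2·59.527° − 4·40.356° + 180° = 137.630°.
Rainbow angle = 180° − D_min = 42.370°.

42.4°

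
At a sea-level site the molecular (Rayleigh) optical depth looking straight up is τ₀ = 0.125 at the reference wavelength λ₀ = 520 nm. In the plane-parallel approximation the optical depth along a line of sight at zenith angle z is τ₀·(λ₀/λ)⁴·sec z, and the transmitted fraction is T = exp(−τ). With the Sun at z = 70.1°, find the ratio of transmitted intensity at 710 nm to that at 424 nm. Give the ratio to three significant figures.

2.07

Airmass: sec 70.1° = 2.9379.
τ(710 nm) = 0.125 × (520/710)⁴ × 2.9379 = 0.125 × 0.2877 × 2.9379 = 0.1057.
τ(424 nm) = 0.125 × (520/424)⁴ × 2.9379 = 0.125 × 2.2623 × 2.9379 = 0.8308.
T(710)/T(424) = exp(τ_B − τ_A) = exp(0.7251) = 2.0650.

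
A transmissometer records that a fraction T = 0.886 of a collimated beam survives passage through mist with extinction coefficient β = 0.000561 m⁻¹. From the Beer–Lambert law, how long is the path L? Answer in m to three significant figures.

Beer–Lambert: T = exp(−βL) ⇒ L = −ln(T)/β = −ln(0.886)/0.000561 = 0.1210/0.000561 = 215.8 m.

216 m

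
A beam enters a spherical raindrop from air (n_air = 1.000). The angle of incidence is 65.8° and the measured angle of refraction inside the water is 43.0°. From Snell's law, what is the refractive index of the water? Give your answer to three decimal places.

n = sin θ_i / sin θ_r = sin 65.8° / sin 43.0° = 0.9121 / 0.6820 = 1.3374.

1.337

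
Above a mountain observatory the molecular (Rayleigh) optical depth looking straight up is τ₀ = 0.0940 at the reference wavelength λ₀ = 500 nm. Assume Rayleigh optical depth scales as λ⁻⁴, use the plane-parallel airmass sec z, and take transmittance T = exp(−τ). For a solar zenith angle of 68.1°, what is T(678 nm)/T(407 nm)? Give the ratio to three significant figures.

Airmass: sec 68.1° = 2.6811.
τ(678 nm) = 0.0940 × (500/678)⁴ × 2.6811 = 0.0940 × 0.2958 × 2.6811 = 0.0745.
τ(407 nm) = 0.0940 × (500/407)⁴ × 2.6811 = 0.0940 × 2.2777 × 2.6811 = 0.5740.
T(678)/T(407) = exp(τ_B − τ_A) = exp(0.4995) = 1.6479.

1.65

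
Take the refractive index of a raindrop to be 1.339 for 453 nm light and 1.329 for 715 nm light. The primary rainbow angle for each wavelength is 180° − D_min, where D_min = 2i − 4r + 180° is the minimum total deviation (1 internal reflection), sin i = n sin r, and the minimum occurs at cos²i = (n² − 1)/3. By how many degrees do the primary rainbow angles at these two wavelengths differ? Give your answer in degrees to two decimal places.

1.45°

At 453 nm (n = 1.339): cos²i = 0.26431 → i = 59.062°, r = 39.834°, D_min = 138.786°, rainbow angle = 41.214°.
At 715 nm (n = 1.329): cos²i = 0.25541 → i = 59.643°, r = 40.487°, D_min = 137.337°, rainbow angle = 42.663°.
Angular width = |41.214° − 42.663°| = 1.450°.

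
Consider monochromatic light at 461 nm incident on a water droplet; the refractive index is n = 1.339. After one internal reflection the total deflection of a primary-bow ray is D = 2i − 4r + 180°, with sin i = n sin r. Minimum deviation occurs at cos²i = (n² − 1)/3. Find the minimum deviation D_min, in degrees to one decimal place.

cos²i = (1.79292 − 1)/3 = 0.26431; i = arccos(0.51411) = 59.062°.
sin r = sin 59.062°/1.339 = 0.64057; r = 39.834°.
D_min = 2·59.062° − 4·39.834° + 180° = 138.786°.

138.8°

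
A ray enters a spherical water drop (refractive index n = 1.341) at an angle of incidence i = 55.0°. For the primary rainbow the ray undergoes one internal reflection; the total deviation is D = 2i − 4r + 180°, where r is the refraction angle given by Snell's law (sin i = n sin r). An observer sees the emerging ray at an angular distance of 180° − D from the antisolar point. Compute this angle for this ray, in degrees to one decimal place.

40.6°

sin r = sin 55.0° / 1.341 = 0.8192/1.341 = 0.6109; r = 37.65°.
D = 2·55.0° − 4·37.65° + 180° = 110.00° − 150.60° + 180° = 139.40°.
Angle from antisolar point = 180° − D = 40.60°.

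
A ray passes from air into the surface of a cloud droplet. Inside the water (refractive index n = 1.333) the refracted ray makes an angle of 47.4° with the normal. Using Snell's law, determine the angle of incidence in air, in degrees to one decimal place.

78.9°

Snell: sin θ_i = n · sin θ_r = 1.333 × sin 47.4° = 1.333 × 0.7361 = 0.9812.
θ_i = arcsin(0.9812) = 78.88°.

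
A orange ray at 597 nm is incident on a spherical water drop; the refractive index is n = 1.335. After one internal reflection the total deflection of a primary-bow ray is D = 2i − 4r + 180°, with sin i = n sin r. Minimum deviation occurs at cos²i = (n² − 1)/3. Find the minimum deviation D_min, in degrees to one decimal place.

138.2°

cos²i = (1.78222 − 1)/3 = 0.26074; i = arccos(0.51063) = 59.294°.
sin r = sin 59.294°/1.335 = 0.64405; r = 40.094°.
D_min = 2·59.294° − 4·40.094° + 180° = 138.212°.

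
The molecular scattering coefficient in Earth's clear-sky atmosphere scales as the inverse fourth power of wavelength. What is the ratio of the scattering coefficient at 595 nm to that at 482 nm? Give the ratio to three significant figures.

0.431

Rayleigh scattering ∝ λ⁻⁴, so the ratio of coefficients is the inverse fourth power of the wavelength ratio.
σ(595)/σ(482) = (482/595)⁴ = (0.8101)⁴ = 0.4306.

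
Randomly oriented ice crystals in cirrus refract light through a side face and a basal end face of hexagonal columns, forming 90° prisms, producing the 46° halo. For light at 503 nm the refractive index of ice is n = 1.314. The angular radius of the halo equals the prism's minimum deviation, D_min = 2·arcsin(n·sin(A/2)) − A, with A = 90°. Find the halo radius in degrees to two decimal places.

46.60°

n·sin(A/2) = 1.314 × sin 45° = 1.314 × 0.7071 = 0.9291.
D_min = 2·arcsin(0.9291) − 90° = 2 × 68.301° − 90° = 46.602°.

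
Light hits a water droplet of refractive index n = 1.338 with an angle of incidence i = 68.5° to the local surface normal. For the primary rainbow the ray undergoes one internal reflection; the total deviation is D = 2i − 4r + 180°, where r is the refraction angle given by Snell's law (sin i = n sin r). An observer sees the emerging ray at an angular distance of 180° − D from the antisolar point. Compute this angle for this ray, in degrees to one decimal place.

sin r = sin 68.5° / 1.338 = 0.9304/1.338 = 0.6954; r = 44.06°.
D = 2·68.5° − 4·44.06° + 180° = 137.00° − 176.23° + 180° = 140.77°.
Angle from antisolar point = 180° − D = 39.23°.

39.2°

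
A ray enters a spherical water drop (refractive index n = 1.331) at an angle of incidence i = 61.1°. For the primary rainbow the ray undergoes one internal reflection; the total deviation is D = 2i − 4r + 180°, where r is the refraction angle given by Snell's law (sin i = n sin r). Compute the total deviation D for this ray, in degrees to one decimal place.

137.7°

sin r = sin 61.1° / 1.331 = 0.8755/1.331 = 0.6577; r = 41.13°.
D = 2·61.1° − 4·41.13° + 180° = 122.20° − 164.51° + 180° = 137.69°.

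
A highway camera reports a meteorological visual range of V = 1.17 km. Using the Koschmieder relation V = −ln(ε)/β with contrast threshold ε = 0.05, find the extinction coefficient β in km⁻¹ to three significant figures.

2.56 km⁻¹

β = −ln(0.05) / V = 2.996 / 1.17 = 2.5605 km⁻¹.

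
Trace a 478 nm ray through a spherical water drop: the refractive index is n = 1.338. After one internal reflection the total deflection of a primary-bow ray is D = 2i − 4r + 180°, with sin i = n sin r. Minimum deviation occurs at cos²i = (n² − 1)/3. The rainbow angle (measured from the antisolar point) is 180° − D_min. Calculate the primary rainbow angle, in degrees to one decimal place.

cos²i = (1.79024 − 1)/3 = 0.26341; i = arccos(0.51324) = 59.120°.
sin r = sin 59.120°/1.338 = 0.64144; r = 39.899°.
D_min = 2·59.120° − 4·39.899° + 180° = 138.643°.
Rainbow angle = 180° − D_min = 41.357°.

41.4°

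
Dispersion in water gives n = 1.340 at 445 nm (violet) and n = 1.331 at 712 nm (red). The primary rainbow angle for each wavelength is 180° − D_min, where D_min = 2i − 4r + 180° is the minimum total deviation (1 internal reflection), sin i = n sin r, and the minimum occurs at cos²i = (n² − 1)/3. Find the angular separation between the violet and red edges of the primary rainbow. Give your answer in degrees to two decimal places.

1.30°

At 445 nm (n = 1.340): cos²i = 0.26520 → i = 59.004°, r = 39.770°, D_min = 138.929°, rainbow angle = 41.071°.
At 712 nm (n = 1.331): cos²i = 0.25719 → i = 59.527°, r = 40.356°, D_min = 137.630°, rainbow angle = 42.370°.
Angular width = |41.071° − 42.370°| = 1.299°.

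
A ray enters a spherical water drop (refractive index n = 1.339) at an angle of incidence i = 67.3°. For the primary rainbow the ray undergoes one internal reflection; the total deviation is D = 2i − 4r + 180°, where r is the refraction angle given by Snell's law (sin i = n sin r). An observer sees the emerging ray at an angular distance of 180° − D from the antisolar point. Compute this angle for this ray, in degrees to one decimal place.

sin r = sin 67.3° / 1.339 = 0.9225/1.339 = 0.6890; r = 43.55°.
D = 2·67.3° − 4·43.55° + 180° = 134.60° − 174.20° + 180° = 140.40°.
Angle from antisolar point = 180° − D = 39.60°.

39.6°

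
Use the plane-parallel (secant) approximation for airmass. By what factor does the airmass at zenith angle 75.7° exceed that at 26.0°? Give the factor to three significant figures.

X(75.7°)/X(26.0°) = sec 75.7° / sec 26.0° = cos 26.0° / cos 75.7° = 0.8988/0.2470 = 3.6389.

3.64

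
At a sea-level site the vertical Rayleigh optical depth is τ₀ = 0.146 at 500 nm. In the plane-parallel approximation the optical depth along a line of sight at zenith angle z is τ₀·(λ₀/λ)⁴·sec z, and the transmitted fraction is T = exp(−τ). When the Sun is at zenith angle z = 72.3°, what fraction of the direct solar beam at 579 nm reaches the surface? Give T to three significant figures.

sec 72.3° = 3.2891.
τ = 0.146 × (500/579)⁴ × 3.2891 = 0.146 × 0.5561 × 3.2891 = 0.2671.
T = exp(−0.2671) = 0.7656.

0.766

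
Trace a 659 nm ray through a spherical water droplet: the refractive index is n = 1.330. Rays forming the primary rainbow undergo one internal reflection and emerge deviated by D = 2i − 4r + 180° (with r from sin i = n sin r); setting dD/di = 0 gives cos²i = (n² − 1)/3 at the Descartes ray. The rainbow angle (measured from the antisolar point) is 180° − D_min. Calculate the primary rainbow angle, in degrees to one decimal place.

42.5°

cos²i = (1.76890 − 1)/3 = 0.25630; i = arccos(0.50626) = 59.585°.
sin r = sin 59.585°/1.330 = 0.64841; r = 40.422°.
D_min = 2·59.585° − 4·40.422° + 180° = 137.484°.
Rainbow angle = 180° − D_min = 42.516°.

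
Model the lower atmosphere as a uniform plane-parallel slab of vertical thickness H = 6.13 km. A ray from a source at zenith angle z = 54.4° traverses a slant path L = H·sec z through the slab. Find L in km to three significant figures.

10.5 km

sec z = 1/cos 54.4° = 1.7179.
L = 6.13 × 1.7179 = 10.530 km.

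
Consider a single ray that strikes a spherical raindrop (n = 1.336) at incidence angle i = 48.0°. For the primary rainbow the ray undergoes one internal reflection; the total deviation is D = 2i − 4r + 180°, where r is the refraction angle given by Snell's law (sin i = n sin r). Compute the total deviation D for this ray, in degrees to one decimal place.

sin r = sin 48.0° / 1.336 = 0.7431/1.336 = 0.5562; r = 33.80°.
D = 2·48.0° − 4·33.80° + 180° = 96.00° − 135.19° + 180° = 140.81°.

140.8°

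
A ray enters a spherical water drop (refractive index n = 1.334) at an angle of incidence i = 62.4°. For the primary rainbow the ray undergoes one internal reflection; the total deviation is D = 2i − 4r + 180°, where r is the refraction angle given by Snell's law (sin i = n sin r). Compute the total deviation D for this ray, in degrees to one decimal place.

sin r = sin 62.4° / 1.334 = 0.8862/1.334 = 0.6643; r = 41.63°.
D = 2·62.4° − 4·41.63° + 180° = 124.80° − 166.52° + 180° = 138.28°.

138.3°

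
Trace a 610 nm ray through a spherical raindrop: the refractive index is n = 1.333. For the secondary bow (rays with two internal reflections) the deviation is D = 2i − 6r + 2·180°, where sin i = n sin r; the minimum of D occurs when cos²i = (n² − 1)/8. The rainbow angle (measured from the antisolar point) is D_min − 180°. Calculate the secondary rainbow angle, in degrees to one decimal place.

50.9°

cos²i = (1.77689 − 1)/8 = 0.09711; i = arccos(0.31163) = 71.843°.
sin r = sin 71.843°/1.333 = 0.71283; r = 45.466°.
D_min = 2·71.843° − 6·45.466° + 360° = 230.891°.
Rainbow angle = D_min − 180° = 50.891°.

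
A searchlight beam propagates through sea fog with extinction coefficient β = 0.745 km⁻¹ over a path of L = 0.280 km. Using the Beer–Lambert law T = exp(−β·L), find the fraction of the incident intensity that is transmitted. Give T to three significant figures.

τ = β·L = 0.745 × 0.280 = 0.2086.
T = exp(−0.2086) = 0.8117.

0.812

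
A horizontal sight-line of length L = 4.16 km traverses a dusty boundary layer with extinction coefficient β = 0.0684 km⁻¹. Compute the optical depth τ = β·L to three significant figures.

0.285

τ = β·L = 0.0684 × 4.16 = 0.2845.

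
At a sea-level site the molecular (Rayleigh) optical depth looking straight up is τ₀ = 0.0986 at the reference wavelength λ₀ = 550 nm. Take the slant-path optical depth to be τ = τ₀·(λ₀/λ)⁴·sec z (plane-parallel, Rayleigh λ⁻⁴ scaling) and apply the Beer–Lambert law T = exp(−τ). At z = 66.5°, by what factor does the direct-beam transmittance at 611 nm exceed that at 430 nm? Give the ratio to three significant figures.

Airmass: sec 66.5° = 2.5078.
τ(611 nm) = 0.0986 × (550/611)⁴ × 2.5078 = 0.0986 × 0.6566 × 2.5078 = 0.1624.
τ(430 nm) = 0.0986 × (550/430)⁴ × 2.5078 = 0.0986 × 2.6766 × 2.5078 = 0.6618.
T(611)/T(430) = exp(τ_B − τ_A) = exp(0.4995) = 1.6479.

1.65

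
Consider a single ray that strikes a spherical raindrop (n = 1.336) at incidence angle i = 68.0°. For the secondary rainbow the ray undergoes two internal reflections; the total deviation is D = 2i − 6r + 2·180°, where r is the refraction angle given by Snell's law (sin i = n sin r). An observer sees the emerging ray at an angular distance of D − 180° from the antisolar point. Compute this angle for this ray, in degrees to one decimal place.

sin r = sin 68.0° / 1.336 = 0.9272/1.336 = 0.6940; r = 43.95°.
D = 2·68.0° − 6·43.95° + 2·180° = 136.00° − 263.69° + 360° = 232.31°.
Angle from antisolar point = D − 180° = 52.31°.

52.3°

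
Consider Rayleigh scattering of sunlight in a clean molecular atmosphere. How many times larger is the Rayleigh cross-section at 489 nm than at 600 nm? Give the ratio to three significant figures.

2.27

Rayleigh scattering ∝ λ⁻⁴, so the ratio of coefficients is the inverse fourth power of the wavelength ratio.
σ(489)/σ(600) = (600/489)⁴ = (1.2270)⁴ = 2.267.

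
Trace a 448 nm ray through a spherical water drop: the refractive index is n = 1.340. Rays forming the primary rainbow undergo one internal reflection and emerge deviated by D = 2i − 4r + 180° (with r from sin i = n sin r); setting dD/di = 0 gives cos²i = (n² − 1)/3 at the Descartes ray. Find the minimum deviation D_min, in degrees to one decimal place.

cos²i = (1.79560 − 1)/3 = 0.26520; i = arccos(0.51498) = 59.004°.
sin r = sin 59.004°/1.340 = 0.63971; r = 39.770°.
D_min = 2·59.004° − 4·39.770° + 180° = 138.929°.

138.9°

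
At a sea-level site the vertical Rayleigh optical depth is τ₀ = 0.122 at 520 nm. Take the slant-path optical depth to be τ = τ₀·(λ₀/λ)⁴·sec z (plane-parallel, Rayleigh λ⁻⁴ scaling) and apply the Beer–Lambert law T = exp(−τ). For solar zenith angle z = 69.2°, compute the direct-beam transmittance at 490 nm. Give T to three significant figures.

0.647

sec 69.2° = 2.8161.
τ = 0.122 × (520/490)⁴ × 2.8161 = 0.122 × 1.2683 × 2.8161 = 0.4357.
T = exp(−0.4357) = 0.6468.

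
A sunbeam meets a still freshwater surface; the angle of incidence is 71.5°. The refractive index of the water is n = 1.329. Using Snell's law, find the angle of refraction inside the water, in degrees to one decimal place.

45.5°

Snell: sin θ_r = sin θ_i / n = sin 71.5° / 1.329 = 0.9483 / 1.329 = 0.7136.
θ_r = arcsin(0.7136) = 45.53°.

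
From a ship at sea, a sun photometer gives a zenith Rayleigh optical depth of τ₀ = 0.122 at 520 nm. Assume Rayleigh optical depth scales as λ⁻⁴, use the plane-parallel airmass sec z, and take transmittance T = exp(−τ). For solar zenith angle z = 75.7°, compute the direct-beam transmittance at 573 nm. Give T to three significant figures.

0.715

sec 75.7° = 4.0486.
τ = 0.122 × (520/573)⁴ × 4.0486 = 0.122 × 0.6783 × 4.0486 = 0.3350.
T = exp(−0.3350) = 0.7153.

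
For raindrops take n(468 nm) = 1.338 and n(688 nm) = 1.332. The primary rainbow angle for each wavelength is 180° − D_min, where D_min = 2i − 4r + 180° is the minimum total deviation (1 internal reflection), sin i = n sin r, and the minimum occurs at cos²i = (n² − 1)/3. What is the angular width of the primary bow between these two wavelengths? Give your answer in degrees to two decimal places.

At 468 nm (n = 1.338): cos²i = 0.26341 → i = 59.120°, r = 39.899°, D_min = 138.643°, rainbow angle = 41.357°.
At 688 nm (n = 1.332): cos²i = 0.25807 → i = 59.469°, r = 40.290°, D_min = 137.776°, rainbow angle = 42.224°.
Angular width = |41.357° − 42.224°| = 0.867°.

0.87°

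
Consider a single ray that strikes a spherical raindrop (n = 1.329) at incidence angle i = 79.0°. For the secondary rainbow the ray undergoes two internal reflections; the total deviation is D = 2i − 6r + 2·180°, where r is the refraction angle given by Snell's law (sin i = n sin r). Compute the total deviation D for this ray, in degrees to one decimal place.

sin r = sin 79.0° / 1.329 = 0.9816/1.329 = 0.7386; r = 47.61°.
D = 2·79.0° − 6·47.61° + 2·180° = 158.00° − 285.68° + 360° = 232.32°.

232.3°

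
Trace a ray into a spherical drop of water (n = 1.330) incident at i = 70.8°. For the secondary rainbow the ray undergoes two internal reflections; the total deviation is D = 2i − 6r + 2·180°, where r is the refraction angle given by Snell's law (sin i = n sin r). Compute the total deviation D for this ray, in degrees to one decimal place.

230.2°

sin r = sin 70.8° / 1.330 = 0.9444/1.330 = 0.7101; r = 45.24°.
D = 2·70.8° − 6·45.24° + 2·180° = 141.60° − 271.44° + 360° = 230.16°.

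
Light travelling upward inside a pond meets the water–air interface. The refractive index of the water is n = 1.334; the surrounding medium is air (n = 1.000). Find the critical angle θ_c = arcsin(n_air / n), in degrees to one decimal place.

sin θ_c = n_air / n = 1.000 / 1.334 = 0.7496.
θ_c = arcsin(0.7496) = 48.56°.

48.6°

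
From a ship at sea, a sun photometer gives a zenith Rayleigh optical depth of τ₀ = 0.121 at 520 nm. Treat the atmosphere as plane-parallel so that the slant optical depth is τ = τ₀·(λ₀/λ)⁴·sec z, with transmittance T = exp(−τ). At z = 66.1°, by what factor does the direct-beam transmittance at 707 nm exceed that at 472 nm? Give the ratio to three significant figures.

Airmass: sec 66.1° = 2.4683.
τ(707 nm) = 0.121 × (520/707)⁴ × 2.4683 = 0.121 × 0.2926 × 2.4683 = 0.0874.
τ(472 nm) = 0.121 × (520/472)⁴ × 2.4683 = 0.121 × 1.4731 × 2.4683 = 0.4400.
T(707)/T(472) = exp(τ_B − τ_A) = exp(0.3526) = 1.4227.

1.42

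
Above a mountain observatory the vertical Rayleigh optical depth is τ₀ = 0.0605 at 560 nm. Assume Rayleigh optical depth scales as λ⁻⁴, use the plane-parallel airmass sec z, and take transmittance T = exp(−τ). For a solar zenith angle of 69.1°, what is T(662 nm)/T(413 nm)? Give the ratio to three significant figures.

Airmass: sec 69.1° = 2.8032.
τ(662 nm) = 0.0605 × (560/662)⁴ × 2.8032 = 0.0605 × 0.5121 × 2.8032 = 0.0868.
τ(413 nm) = 0.0605 × (560/413)⁴ × 2.8032 = 0.0605 × 3.3803 × 2.8032 = 0.5733.
T(662)/T(413) = exp(τ_B − τ_A) = exp(0.4864) = 1.6265.

1.63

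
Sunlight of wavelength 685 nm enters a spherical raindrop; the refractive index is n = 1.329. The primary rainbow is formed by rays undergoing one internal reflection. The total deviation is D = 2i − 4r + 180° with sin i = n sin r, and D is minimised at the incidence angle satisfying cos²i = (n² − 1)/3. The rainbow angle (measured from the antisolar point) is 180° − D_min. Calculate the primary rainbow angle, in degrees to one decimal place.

cos²i = (1.76624 − 1)/3 = 0.25541; i = arccos(0.50538) = 59.643°.
sin r = sin 59.643°/1.329 = 0.64928; r = 40.487°.
D_min = 2·59.643° − 4·40.487° + 180° = 137.337°.
Rainbow angle = 180° − D_min = 42.663°.

42.7°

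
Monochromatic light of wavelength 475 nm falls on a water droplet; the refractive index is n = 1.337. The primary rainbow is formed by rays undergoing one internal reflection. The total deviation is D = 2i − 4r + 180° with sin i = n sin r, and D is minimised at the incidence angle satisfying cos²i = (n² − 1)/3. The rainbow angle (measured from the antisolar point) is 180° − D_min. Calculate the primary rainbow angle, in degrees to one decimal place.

cos²i = (1.78757 − 1)/3 = 0.26252; i = arccos(0.51237) = 59.178°.
sin r = sin 59.178°/1.337 = 0.64231; r = 39.964°.
D_min = 2·59.178° − 4·39.964° + 180° = 138.500°.
Rainbow angle = 180° − D_min = 41.500°.

41.5°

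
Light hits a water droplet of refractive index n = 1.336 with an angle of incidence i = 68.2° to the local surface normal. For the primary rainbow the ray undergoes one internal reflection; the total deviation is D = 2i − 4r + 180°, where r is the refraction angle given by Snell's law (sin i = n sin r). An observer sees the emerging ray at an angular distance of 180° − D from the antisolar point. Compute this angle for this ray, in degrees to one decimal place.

sin r = sin 68.2° / 1.336 = 0.9285/1.336 = 0.6950; r = 44.03°.
D = 2·68.2° − 4·44.03° + 180° = 136.40° − 176.10° + 180° = 140.30°.
Angle from antisolar point = 180° − D = 39.70°.

39.7°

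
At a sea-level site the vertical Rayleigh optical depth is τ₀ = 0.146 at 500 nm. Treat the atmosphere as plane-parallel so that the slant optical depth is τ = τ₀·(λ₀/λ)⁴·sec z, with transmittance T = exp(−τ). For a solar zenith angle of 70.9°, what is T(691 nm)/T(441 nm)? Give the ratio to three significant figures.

Airmass: sec 70.9° = 3.0561.
τ(691 nm) = 0.146 × (500/691)⁴ × 3.0561 = 0.146 × 0.2741 × 3.0561 = 0.1223.
τ(441 nm) = 0.146 × (500/441)⁴ × 3.0561 = 0.146 × 1.6524 × 3.0561 = 0.7373.
T(691)/T(441) = exp(τ_B − τ_A) = exp(0.6150) = 1.8496.

1.85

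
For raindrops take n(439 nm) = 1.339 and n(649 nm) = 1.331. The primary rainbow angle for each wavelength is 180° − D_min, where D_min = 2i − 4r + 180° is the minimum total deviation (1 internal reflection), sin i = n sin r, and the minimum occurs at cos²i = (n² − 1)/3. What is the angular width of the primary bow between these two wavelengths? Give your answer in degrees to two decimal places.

At 439 nm (n = 1.339): cos²i = 0.26431 → i = 59.062°, r = 39.834°, D_min = 138.786°, rainbow angle = 41.214°.
At 649 nm (n = 1.331): cos²i = 0.25719 → i = 59.527°, r = 40.356°, D_min = 137.630°, rainbow angle = 42.370°.
Angular width = |41.214° − 42.370°| = 1.156°.

1.16°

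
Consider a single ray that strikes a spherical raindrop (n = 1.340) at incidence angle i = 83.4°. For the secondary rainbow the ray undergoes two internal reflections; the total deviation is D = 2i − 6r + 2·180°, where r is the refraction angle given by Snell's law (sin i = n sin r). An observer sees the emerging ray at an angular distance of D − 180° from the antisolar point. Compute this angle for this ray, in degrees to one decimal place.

sin r = sin 83.4° / 1.340 = 0.9934/1.340 = 0.7413; r = 47.84°.
D = 2·83.4° − 6·47.84° + 2·180° = 166.80° − 287.07° + 360° = 239.73°.
Angle from antisolar point = D − 180° = 59.73°.

59.7°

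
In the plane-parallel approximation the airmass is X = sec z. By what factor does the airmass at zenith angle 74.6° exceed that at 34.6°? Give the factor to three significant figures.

X(74.6°)/X(34.6°) = sec 74.6° / sec 34.6° = cos 34.6° / cos 74.6° = 0.8231/0.2656 = 3.0997.

3.10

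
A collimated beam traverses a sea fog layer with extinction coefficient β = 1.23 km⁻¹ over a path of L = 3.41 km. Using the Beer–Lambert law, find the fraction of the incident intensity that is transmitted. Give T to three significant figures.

τ = β·L = 1.23 × 3.41 = 4.1943.
T = exp(−4.1943) = 0.0151.

0.0151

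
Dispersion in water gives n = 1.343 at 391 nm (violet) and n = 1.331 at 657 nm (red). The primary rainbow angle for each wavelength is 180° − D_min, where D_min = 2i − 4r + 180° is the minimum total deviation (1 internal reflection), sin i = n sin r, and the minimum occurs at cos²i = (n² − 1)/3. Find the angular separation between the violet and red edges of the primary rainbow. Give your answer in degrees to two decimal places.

At 391 nm (n = 1.343): cos²i = 0.26788 → i = 58.830°, r = 39.577°, D_min = 139.354°, rainbow angle = 40.646°.
At 657 nm (n = 1.331): cos²i = 0.25719 → i = 59.527°, r = 40.356°, D_min = 137.630°, rainbow angle = 42.370°.
Angular width = |40.646° − 42.370°| = 1.724°.

1.72°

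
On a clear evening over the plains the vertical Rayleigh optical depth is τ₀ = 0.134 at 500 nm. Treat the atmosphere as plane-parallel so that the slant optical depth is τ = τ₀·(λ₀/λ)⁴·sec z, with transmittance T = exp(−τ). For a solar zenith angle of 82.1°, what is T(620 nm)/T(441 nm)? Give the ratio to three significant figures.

3.32

Airmass: sec 82.1° = 7.2757.
τ(620 nm) = 0.134 × (500/620)⁴ × 7.2757 = 0.134 × 0.4230 × 7.2757 = 0.4124.
τ(441 nm) = 0.134 × (500/441)⁴ × 7.2757 = 0.134 × 1.6524 × 7.2757 = 1.6110.
T(620)/T(441) = exp(τ_B − τ_A) = exp(1.1987) = 3.3157.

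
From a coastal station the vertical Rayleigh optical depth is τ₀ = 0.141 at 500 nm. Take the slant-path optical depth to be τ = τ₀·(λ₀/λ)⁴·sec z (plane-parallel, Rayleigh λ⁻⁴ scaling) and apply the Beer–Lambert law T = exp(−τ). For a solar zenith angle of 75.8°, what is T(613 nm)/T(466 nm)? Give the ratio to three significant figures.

1.66

Airmass: sec 75.8° = 4.0765.
τ(613 nm) = 0.141 × (500/613)⁴ × 4.0765 = 0.141 × 0.4426 × 4.0765 = 0.2544.
τ(466 nm) = 0.141 × (500/466)⁴ × 4.0765 = 0.141 × 1.3254 × 4.0765 = 0.7618.
T(613)/T(466) = exp(τ_B − τ_A) = exp(0.5074) = 1.6609.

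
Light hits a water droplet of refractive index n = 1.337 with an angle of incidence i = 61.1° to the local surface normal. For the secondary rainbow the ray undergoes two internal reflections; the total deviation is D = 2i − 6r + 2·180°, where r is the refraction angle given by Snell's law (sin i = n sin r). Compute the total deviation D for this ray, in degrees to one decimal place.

236.8°

sin r = sin 61.1° / 1.337 = 0.8755/1.337 = 0.6548; r = 40.90°.
D = 2·61.1° − 6·40.90° + 2·180° = 122.20° − 245.43° + 360° = 236.77°.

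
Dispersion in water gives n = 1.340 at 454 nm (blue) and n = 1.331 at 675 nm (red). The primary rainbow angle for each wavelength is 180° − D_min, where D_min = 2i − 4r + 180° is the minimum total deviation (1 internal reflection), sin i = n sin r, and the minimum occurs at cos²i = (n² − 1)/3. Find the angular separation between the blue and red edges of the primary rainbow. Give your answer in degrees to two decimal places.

1.30°

At 454 nm (n = 1.340): cos²i = 0.26520 → i = 59.004°, r = 39.770°, D_min = 138.929°, rainbow angle = 41.071°.
At 675 nm (n = 1.331): cos²i = 0.25719 → i = 59.527°, r = 40.356°, D_min = 137.630°, rainbow angle = 42.370°.
Angular width = |41.071° − 42.370°| = 1.299°.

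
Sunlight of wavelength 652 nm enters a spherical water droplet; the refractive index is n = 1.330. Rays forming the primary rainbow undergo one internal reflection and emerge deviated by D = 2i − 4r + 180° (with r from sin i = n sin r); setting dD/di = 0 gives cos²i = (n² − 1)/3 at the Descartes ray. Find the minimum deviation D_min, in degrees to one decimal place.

cos²i = (1.76890 − 1)/3 = 0.25630; i = arccos(0.50626) = 59.585°.
sin r = sin 59.585°/1.330 = 0.64841; r = 40.422°.
D_min = 2·59.585° − 4·40.422° + 180° = 137.484°.

137.5°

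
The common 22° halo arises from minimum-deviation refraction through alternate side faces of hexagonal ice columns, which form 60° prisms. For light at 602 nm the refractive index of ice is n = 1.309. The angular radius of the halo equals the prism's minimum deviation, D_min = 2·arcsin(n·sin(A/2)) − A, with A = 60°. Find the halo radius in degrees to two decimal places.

21.76°

n·sin(A/2) = 1.309 × sin 30° = 1.309 × 0.5000 = 0.6545.
D_min = 2·arcsin(0.6545) − 60° = 2 × 40.882° − 60° = 21.763°.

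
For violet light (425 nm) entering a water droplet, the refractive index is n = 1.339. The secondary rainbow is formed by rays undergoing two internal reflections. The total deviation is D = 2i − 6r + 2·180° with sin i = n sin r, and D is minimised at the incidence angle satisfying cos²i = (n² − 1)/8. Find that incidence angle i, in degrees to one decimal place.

71.6°

cos²i = (1.339² − 1)/8 = (1.79292 − 1)/8 = 0.09912.
cos i = 0.31483, so i = 71.650°.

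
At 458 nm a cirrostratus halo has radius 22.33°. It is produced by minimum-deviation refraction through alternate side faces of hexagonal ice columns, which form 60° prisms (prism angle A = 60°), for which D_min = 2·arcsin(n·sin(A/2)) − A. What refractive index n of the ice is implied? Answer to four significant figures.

1.316

Rearranging: n = sin((D_min + A)/2) / sin(A/2).
(D_min + A)/2 = (22.33° + 60°)/2 = 41.165°.
n = sin 41.165° / sin 30° = 0.6582 / 0.5000 = 1.3165.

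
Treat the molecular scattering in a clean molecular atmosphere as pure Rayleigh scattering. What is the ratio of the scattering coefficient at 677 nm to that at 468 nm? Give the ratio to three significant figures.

0.228

Rayleigh scattering ∝ λ⁻⁴, so the ratio of coefficients is the inverse fourth power of the wavelength ratio.
σ(677)/σ(468) = (468/677)⁴ = (0.6913)⁴ = 0.2284.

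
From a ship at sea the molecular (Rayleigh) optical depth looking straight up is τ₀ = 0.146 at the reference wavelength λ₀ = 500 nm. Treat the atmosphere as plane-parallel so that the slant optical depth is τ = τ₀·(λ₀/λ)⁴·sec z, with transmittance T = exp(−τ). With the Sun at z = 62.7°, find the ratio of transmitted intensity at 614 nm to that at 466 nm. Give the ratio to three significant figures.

1.33

Airmass: sec 62.7° = 2.1803.
τ(614 nm) = 0.146 × (500/614)⁴ × 2.1803 = 0.146 × 0.4398 × 2.1803 = 0.1400.
τ(466 nm) = 0.146 × (500/466)⁴ × 2.1803 = 0.146 × 1.3254 × 2.1803 = 0.4219.
T(614)/T(466) = exp(τ_B − τ_A) = exp(0.2819) = 1.3257.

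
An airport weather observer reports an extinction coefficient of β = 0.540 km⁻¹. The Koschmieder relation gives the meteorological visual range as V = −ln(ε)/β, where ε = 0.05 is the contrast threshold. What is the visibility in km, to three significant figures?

5.55 km

V = −ln(0.05) / 0.540 = 2.996 / 0.540 = 5.5477 km.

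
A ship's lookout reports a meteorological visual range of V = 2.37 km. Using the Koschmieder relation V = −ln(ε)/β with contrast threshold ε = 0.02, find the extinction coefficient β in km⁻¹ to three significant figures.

β = −ln(0.02) / V = 3.912 / 2.37 = 1.6506 km⁻¹.

1.65 km⁻¹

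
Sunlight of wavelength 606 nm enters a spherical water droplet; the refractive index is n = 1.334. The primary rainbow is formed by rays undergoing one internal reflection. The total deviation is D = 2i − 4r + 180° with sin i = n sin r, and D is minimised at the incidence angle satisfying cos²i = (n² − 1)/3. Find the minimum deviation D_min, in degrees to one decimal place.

138.1°

cos²i = (1.77956 − 1)/3 = 0.25985; i = arccos(0.50976) = 59.352°.
sin r = sin 59.352°/1.334 = 0.64492; r = 40.159°.
D_min = 2·59.352° − 4·40.159° + 180° = 138.067°.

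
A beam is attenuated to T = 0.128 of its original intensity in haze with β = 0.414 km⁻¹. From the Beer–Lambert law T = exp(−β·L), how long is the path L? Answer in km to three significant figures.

Beer–Lambert: T = exp(−βL) ⇒ L = −ln(T)/β = −ln(0.128)/0.414 = 2.0557/0.414 = 4.966 km.

4.97 km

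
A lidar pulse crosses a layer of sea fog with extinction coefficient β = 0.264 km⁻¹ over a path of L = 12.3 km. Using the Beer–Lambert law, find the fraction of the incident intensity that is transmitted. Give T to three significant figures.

τ = β·L = 0.264 × 12.3 = 3.2472.
T = exp(−3.2472) = 0.0389.

0.0389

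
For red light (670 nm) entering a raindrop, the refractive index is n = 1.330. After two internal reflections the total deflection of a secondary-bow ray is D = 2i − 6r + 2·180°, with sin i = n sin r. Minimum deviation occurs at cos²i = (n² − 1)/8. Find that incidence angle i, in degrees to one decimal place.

71.9°

cos²i = (1.330² − 1)/8 = (1.76890 − 1)/8 = 0.09611.
cos i = 0.31002, so i = 71.940°.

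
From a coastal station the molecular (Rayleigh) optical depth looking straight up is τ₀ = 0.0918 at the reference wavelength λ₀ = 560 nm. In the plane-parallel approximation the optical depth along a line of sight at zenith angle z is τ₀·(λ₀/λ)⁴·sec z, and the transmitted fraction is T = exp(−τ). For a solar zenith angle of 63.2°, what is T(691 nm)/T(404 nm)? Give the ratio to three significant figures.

1.94

Airmass: sec 63.2° = 2.2179.
τ(691 nm) = 0.0918 × (560/691)⁴ × 2.2179 = 0.0918 × 0.4314 × 2.2179 = 0.0878.
τ(404 nm) = 0.0918 × (560/404)⁴ × 2.2179 = 0.0918 × 3.6917 × 2.2179 = 0.7516.
T(691)/T(404) = exp(τ_B − τ_A) = exp(0.6638) = 1.9422.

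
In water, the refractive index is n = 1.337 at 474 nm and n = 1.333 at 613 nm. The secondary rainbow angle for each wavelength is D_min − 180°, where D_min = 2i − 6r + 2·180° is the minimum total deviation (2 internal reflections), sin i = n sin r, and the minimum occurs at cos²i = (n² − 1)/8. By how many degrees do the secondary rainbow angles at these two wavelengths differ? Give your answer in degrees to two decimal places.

1.04°

At 474 nm (n = 1.337): cos²i = 0.09845 → i = 71.714°, r = 45.249°, D_min = 231.934°, rainbow angle = 51.934°.
At 613 nm (n = 1.333): cos²i = 0.09711 → i = 71.843°, r = 45.466°, D_min = 230.891°, rainbow angle = 50.891°.
Angular width = |51.934° − 50.891°| = 1.043°.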